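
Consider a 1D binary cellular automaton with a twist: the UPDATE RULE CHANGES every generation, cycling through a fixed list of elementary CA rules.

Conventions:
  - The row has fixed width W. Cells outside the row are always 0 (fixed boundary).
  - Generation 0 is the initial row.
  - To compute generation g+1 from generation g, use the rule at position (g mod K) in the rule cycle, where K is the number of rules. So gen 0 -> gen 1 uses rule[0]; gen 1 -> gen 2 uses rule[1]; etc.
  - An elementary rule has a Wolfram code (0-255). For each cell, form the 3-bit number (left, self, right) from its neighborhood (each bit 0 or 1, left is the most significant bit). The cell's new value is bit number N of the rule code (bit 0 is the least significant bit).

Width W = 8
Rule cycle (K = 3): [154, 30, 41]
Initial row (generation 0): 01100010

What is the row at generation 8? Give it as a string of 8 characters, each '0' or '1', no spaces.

Gen 0: 01100010
Gen 1 (rule 154): 11010101
Gen 2 (rule 30): 10010101
Gen 3 (rule 41): 00001010
Gen 4 (rule 154): 00010001
Gen 5 (rule 30): 00111011
Gen 6 (rule 41): 10100110
Gen 7 (rule 154): 00011101
Gen 8 (rule 30): 00110001

Answer: 00110001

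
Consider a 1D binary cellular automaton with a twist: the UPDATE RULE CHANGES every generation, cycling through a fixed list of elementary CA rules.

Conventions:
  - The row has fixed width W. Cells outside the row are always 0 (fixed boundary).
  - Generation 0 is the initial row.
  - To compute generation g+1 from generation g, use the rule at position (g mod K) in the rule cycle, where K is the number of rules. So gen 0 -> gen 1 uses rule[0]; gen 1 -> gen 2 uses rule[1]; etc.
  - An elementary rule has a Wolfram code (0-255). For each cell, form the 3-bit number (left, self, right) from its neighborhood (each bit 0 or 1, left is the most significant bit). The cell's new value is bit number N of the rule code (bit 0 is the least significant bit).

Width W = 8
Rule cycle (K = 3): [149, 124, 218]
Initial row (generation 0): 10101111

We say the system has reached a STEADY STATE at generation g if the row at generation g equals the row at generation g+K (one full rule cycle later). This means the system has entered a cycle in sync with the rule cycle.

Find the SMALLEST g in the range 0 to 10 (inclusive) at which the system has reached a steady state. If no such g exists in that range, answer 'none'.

Answer: none

Derivation:
Gen 0: 10101111
Gen 1 (rule 149): 10100110
Gen 2 (rule 124): 11110111
Gen 3 (rule 218): 11110111
Gen 4 (rule 149): 01100010
Gen 5 (rule 124): 01110011
Gen 6 (rule 218): 11111111
Gen 7 (rule 149): 01111110
Gen 8 (rule 124): 01000011
Gen 9 (rule 218): 10100111
Gen 10 (rule 149): 10110010
Gen 11 (rule 124): 11111011
Gen 12 (rule 218): 11111011
Gen 13 (rule 149): 01110000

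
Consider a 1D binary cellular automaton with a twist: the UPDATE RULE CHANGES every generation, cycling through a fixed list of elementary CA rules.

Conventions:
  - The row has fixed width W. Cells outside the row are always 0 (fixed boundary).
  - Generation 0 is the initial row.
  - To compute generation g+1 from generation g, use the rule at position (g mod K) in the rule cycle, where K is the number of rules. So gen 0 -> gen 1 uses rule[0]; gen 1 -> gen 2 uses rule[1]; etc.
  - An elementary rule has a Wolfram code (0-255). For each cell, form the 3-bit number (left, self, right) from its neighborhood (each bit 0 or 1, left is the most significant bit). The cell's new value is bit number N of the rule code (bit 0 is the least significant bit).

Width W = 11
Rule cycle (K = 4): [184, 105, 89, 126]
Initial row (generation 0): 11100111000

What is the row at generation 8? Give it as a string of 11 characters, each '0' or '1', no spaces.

Gen 0: 11100111000
Gen 1 (rule 184): 11010110100
Gen 2 (rule 105): 11101111001
Gen 3 (rule 89): 10101001100
Gen 4 (rule 126): 11111111110
Gen 5 (rule 184): 11111111101
Gen 6 (rule 105): 10000000110
Gen 7 (rule 89): 01111110111
Gen 8 (rule 126): 11000011101

Answer: 11000011101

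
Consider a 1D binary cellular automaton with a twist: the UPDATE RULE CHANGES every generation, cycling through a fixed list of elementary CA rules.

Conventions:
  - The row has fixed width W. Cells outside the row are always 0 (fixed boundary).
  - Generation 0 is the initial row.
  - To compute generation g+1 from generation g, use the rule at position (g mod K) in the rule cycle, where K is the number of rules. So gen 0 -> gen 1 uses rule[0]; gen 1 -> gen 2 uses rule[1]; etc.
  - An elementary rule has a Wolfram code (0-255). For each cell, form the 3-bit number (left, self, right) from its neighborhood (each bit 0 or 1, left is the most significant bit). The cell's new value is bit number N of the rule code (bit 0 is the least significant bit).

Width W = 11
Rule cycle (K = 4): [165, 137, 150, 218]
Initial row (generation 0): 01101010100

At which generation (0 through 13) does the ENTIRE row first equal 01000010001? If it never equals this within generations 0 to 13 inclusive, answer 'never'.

Gen 0: 01101010100
Gen 1 (rule 165): 00011111101
Gen 2 (rule 137): 11011111000
Gen 3 (rule 150): 00001110100
Gen 4 (rule 218): 00011110010
Gen 5 (rule 165): 11001100010
Gen 6 (rule 137): 10001001000
Gen 7 (rule 150): 11011111100
Gen 8 (rule 218): 11011111110
Gen 9 (rule 165): 00101111100
Gen 10 (rule 137): 10001111001
Gen 11 (rule 150): 11010110111
Gen 12 (rule 218): 11000110111
Gen 13 (rule 165): 00010001010

Answer: never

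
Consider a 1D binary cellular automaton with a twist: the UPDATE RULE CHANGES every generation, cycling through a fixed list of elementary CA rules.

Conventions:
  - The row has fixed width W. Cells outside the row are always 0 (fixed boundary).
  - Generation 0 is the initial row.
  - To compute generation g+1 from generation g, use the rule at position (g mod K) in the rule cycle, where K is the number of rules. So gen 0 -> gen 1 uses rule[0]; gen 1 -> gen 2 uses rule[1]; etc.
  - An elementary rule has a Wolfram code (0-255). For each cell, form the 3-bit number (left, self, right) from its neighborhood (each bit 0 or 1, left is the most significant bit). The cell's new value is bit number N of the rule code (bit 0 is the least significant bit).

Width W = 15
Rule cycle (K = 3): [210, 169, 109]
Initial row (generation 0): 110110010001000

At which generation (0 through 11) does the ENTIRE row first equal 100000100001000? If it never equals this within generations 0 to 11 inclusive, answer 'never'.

Gen 0: 110110010001000
Gen 1 (rule 210): 010011101010100
Gen 2 (rule 169): 000011010101001
Gen 3 (rule 109): 111011111111001
Gen 4 (rule 210): 011001111111110
Gen 5 (rule 169): 010001111111100
Gen 6 (rule 109): 010101000000101
Gen 7 (rule 210): 100000100001000
Gen 8 (rule 169): 001110001100011
Gen 9 (rule 109): 101010101101011
Gen 10 (rule 210): 000000000100001
Gen 11 (rule 169): 111111110001100

Answer: 7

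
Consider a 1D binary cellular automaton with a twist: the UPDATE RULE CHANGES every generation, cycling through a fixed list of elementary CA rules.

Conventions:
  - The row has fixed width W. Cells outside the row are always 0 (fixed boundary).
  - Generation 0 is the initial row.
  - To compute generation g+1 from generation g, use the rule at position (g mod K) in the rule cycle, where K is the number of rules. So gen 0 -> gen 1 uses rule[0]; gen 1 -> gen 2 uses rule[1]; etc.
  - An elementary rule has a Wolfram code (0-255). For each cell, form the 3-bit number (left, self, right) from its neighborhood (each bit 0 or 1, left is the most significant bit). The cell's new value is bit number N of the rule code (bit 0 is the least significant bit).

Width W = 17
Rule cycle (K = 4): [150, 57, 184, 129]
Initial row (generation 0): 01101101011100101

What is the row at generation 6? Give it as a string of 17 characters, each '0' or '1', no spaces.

Answer: 00100111111111111

Derivation:
Gen 0: 01101101011100101
Gen 1 (rule 150): 10000001001011101
Gen 2 (rule 57): 01111100100110010
Gen 3 (rule 184): 01111010010101001
Gen 4 (rule 129): 00110000000000000
Gen 5 (rule 150): 01001000000000000
Gen 6 (rule 57): 00100111111111111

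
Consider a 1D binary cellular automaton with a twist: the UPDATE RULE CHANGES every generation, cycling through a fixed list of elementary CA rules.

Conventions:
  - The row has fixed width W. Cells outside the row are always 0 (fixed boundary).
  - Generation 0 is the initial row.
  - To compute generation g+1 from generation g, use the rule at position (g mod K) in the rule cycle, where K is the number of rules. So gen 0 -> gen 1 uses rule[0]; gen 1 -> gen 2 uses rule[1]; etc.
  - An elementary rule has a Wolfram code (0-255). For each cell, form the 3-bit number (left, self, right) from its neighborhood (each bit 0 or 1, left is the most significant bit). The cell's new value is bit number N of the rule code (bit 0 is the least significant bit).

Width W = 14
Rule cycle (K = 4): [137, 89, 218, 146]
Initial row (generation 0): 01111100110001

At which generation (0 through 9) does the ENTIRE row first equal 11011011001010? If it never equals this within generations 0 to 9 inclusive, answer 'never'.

Answer: never

Derivation:
Gen 0: 01111100110001
Gen 1 (rule 137): 01111000100100
Gen 2 (rule 89): 01001110010011
Gen 3 (rule 218): 10111111101111
Gen 4 (rule 146): 00011111000110
Gen 5 (rule 137): 11011110010100
Gen 6 (rule 89): 11010011000011
Gen 7 (rule 218): 11001111100111
Gen 8 (rule 146): 00110111011010
Gen 9 (rule 137): 10100110010000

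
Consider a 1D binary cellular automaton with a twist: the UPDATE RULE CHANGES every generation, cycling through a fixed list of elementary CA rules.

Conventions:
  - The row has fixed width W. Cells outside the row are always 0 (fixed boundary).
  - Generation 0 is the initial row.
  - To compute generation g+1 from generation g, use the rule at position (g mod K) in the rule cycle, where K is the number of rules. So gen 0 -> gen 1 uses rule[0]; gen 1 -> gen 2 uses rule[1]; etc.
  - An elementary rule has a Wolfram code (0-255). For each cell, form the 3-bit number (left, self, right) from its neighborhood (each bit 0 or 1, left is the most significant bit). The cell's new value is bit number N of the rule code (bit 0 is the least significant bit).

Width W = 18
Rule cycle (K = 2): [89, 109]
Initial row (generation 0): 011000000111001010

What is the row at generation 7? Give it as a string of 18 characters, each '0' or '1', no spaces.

Answer: 110100000000110000

Derivation:
Gen 0: 011000000111001010
Gen 1 (rule 89): 011111110101100001
Gen 2 (rule 109): 010000011111101101
Gen 3 (rule 89): 001111010000101100
Gen 4 (rule 109): 101001110110111101
Gen 5 (rule 89): 000101010110100100
Gen 6 (rule 109): 110111111111100101
Gen 7 (rule 89): 110100000000110000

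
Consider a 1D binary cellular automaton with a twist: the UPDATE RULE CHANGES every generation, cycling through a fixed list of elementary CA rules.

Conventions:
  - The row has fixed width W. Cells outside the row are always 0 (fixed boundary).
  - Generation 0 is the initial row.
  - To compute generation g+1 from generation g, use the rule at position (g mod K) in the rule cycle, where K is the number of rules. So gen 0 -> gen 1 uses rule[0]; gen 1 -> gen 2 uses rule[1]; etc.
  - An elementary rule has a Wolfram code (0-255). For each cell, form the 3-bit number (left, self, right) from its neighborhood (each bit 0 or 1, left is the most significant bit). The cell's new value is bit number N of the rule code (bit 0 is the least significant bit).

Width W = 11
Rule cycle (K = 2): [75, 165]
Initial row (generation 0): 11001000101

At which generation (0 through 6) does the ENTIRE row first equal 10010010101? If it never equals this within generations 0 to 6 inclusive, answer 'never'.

Gen 0: 11001000101
Gen 1 (rule 75): 11010011000
Gen 2 (rule 165): 00110000011
Gen 3 (rule 75): 11110111111
Gen 4 (rule 165): 01101011110
Gen 5 (rule 75): 11100010010
Gen 6 (rule 165): 01001010010

Answer: never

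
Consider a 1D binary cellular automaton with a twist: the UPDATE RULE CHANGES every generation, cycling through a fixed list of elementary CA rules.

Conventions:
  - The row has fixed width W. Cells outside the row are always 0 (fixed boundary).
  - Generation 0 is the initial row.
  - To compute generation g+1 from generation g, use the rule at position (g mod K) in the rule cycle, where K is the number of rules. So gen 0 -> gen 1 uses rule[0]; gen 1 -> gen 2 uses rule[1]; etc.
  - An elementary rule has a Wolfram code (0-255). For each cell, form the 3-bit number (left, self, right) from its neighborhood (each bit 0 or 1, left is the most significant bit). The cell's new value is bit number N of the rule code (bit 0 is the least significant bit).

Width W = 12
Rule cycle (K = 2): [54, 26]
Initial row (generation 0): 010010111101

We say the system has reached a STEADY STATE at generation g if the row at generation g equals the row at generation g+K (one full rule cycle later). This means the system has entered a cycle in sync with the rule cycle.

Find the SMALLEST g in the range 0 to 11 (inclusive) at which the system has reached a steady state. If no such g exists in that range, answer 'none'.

Gen 0: 010010111101
Gen 1 (rule 54): 111111000011
Gen 2 (rule 26): 100000100110
Gen 3 (rule 54): 110001111001
Gen 4 (rule 26): 101011000110
Gen 5 (rule 54): 111100101001
Gen 6 (rule 26): 100011000110
Gen 7 (rule 54): 110100101001
Gen 8 (rule 26): 100011000110
Gen 9 (rule 54): 110100101001
Gen 10 (rule 26): 100011000110
Gen 11 (rule 54): 110100101001
Gen 12 (rule 26): 100011000110
Gen 13 (rule 54): 110100101001

Answer: 6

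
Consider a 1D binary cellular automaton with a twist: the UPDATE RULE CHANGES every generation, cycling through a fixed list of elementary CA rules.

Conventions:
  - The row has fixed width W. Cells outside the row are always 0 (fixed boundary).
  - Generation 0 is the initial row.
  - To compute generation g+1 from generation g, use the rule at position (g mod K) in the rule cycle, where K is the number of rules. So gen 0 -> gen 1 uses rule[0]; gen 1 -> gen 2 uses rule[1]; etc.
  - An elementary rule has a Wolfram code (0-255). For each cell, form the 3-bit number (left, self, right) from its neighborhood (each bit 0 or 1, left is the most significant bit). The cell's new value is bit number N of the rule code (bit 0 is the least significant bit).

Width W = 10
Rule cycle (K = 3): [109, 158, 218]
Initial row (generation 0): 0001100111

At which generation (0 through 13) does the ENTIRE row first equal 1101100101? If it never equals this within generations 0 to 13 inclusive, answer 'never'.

Gen 0: 0001100111
Gen 1 (rule 109): 1101100101
Gen 2 (rule 158): 1001011101
Gen 3 (rule 218): 0110011100
Gen 4 (rule 109): 0110010101
Gen 5 (rule 158): 1101110101
Gen 6 (rule 218): 1101110000
Gen 7 (rule 109): 1111010111
Gen 8 (rule 158): 1110010110
Gen 9 (rule 218): 1111100111
Gen 10 (rule 109): 1000100101
Gen 11 (rule 158): 1101111101
Gen 12 (rule 218): 1101111100
Gen 13 (rule 109): 1111000101

Answer: 1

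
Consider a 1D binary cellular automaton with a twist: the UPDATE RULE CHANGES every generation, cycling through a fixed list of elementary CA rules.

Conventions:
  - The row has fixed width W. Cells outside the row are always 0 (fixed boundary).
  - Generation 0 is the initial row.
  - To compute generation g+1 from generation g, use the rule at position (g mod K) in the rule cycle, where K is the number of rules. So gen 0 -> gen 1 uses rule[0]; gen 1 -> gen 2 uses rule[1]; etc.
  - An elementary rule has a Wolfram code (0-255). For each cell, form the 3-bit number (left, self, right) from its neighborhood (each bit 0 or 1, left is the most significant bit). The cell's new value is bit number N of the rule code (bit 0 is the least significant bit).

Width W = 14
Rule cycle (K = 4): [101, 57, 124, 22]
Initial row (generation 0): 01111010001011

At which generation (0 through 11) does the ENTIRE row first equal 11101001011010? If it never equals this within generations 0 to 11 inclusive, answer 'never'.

Gen 0: 01111010001011
Gen 1 (rule 101): 00001110101101
Gen 2 (rule 57): 11101001011010
Gen 3 (rule 124): 10111101111111
Gen 4 (rule 22): 10000000000000
Gen 5 (rule 101): 10111111111111
Gen 6 (rule 57): 01100000000000
Gen 7 (rule 124): 01110000000000
Gen 8 (rule 22): 10001000000000
Gen 9 (rule 101): 10101011111111
Gen 10 (rule 57): 01010110000000
Gen 11 (rule 124): 01111111000000

Answer: 2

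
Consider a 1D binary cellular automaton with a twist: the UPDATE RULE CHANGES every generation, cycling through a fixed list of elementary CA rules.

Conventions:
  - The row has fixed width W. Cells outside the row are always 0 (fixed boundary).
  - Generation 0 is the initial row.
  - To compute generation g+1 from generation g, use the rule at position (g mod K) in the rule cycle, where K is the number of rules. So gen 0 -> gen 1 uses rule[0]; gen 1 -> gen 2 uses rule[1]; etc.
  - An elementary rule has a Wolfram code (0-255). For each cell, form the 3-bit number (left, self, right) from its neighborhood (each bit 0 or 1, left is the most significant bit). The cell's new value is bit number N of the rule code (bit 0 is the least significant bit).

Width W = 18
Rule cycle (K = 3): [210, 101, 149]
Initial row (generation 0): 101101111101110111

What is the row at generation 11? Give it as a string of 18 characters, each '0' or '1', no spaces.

Gen 0: 101101111101110111
Gen 1 (rule 210): 000100111100110011
Gen 2 (rule 101): 110100000100010001
Gen 3 (rule 149): 000111110111011101
Gen 4 (rule 210): 001011110011001100
Gen 5 (rule 101): 101100010001000101
Gen 6 (rule 149): 100011011101110101
Gen 7 (rule 210): 010101001100110000
Gen 8 (rule 101): 011111000100010111
Gen 9 (rule 149): 001110110111010010
Gen 10 (rule 210): 010110010011001101
Gen 11 (rule 101): 011010010001000111

Answer: 011010010001000111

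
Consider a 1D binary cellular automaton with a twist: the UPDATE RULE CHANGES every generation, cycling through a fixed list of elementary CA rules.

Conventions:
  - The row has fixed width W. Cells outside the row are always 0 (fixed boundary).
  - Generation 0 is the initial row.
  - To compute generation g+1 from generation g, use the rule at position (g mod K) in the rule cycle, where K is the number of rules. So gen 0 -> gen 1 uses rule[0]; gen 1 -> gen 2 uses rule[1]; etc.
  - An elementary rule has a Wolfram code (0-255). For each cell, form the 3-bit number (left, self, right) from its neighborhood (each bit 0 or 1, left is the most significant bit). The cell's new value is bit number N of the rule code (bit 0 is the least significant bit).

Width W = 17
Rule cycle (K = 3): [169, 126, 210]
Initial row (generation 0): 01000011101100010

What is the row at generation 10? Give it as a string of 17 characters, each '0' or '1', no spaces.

Gen 0: 01000011101100010
Gen 1 (rule 169): 00011011011001000
Gen 2 (rule 126): 00111111111111100
Gen 3 (rule 210): 01011111111111110
Gen 4 (rule 169): 00111111111111100
Gen 5 (rule 126): 01100000000000110
Gen 6 (rule 210): 10110000000001011
Gen 7 (rule 169): 01100111111100110
Gen 8 (rule 126): 11111100000111111
Gen 9 (rule 210): 01111110001011111
Gen 10 (rule 169): 01111100100111110

Answer: 01111100100111110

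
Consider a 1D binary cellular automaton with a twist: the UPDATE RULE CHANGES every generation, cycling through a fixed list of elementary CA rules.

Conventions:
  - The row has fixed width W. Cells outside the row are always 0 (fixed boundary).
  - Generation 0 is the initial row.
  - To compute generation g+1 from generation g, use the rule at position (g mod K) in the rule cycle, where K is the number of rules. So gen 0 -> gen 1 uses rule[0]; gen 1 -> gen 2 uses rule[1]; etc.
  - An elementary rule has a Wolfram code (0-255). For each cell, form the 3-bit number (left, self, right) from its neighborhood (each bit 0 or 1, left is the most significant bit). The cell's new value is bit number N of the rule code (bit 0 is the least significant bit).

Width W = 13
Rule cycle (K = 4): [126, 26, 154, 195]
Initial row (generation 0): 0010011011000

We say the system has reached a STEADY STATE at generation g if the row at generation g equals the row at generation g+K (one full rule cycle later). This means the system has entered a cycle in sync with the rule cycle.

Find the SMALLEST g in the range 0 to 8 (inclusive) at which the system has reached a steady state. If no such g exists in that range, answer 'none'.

Gen 0: 0010011011000
Gen 1 (rule 126): 0111111111100
Gen 2 (rule 26): 1100000000010
Gen 3 (rule 154): 1010000000101
Gen 4 (rule 195): 0000111111000
Gen 5 (rule 126): 0001100001100
Gen 6 (rule 26): 0011010011010
Gen 7 (rule 154): 0110001110001
Gen 8 (rule 195): 1010110110110
Gen 9 (rule 126): 1111111111111
Gen 10 (rule 26): 1000000000000
Gen 11 (rule 154): 0100000000000
Gen 12 (rule 195): 1001111111111

Answer: none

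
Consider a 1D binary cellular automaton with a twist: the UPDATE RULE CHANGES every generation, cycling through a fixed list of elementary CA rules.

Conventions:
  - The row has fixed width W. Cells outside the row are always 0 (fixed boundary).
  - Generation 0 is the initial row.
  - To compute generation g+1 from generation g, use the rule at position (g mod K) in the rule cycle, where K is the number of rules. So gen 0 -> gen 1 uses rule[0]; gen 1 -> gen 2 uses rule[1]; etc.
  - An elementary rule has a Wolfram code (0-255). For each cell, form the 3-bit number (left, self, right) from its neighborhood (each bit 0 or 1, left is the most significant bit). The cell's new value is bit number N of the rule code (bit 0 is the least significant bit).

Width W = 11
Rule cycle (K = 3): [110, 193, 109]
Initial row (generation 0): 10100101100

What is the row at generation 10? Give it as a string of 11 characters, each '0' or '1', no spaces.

Answer: 11101101111

Derivation:
Gen 0: 10100101100
Gen 1 (rule 110): 11101111100
Gen 2 (rule 193): 01100111101
Gen 3 (rule 109): 01100100111
Gen 4 (rule 110): 11101101101
Gen 5 (rule 193): 01100100100
Gen 6 (rule 109): 01100100101
Gen 7 (rule 110): 11101101111
Gen 8 (rule 193): 01100100111
Gen 9 (rule 109): 01100100101
Gen 10 (rule 110): 11101101111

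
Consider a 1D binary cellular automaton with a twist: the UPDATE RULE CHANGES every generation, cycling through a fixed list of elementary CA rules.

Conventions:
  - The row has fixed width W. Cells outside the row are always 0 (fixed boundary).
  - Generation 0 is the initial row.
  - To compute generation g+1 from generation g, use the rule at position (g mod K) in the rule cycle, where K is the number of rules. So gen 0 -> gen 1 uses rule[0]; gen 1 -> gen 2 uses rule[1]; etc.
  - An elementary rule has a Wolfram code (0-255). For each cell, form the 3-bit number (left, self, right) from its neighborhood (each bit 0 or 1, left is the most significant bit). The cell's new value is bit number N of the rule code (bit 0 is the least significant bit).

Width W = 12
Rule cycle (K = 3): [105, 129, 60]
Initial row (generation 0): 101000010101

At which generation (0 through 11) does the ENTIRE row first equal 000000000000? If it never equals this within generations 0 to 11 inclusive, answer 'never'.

Gen 0: 101000010101
Gen 1 (rule 105): 010011001010
Gen 2 (rule 129): 000000000000
Gen 3 (rule 60): 000000000000
Gen 4 (rule 105): 111111111111
Gen 5 (rule 129): 011111111110
Gen 6 (rule 60): 010000000001
Gen 7 (rule 105): 000111111100
Gen 8 (rule 129): 110011111001
Gen 9 (rule 60): 101010000101
Gen 10 (rule 105): 010100110010
Gen 11 (rule 129): 000000000000

Answer: 2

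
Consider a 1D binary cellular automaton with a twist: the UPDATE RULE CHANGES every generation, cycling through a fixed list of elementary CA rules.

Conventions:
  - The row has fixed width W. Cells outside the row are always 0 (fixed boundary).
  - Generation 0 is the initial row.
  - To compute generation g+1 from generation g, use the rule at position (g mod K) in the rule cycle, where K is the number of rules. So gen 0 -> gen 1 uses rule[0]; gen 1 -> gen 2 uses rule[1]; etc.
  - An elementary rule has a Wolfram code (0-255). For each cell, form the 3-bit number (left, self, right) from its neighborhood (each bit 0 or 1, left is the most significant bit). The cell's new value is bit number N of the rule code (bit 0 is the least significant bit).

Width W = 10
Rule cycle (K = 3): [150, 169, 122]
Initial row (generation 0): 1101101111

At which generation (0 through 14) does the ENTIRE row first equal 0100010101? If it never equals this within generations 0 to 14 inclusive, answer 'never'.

Gen 0: 1101101111
Gen 1 (rule 150): 0000000110
Gen 2 (rule 169): 1111110100
Gen 3 (rule 122): 1000011010
Gen 4 (rule 150): 1100100011
Gen 5 (rule 169): 1000001010
Gen 6 (rule 122): 0100010101
Gen 7 (rule 150): 1110110101
Gen 8 (rule 169): 1101101010
Gen 9 (rule 122): 1111110101
Gen 10 (rule 150): 0111100101
Gen 11 (rule 169): 0111000010
Gen 12 (rule 122): 1101100101
Gen 13 (rule 150): 0000011101
Gen 14 (rule 169): 1111011010

Answer: 6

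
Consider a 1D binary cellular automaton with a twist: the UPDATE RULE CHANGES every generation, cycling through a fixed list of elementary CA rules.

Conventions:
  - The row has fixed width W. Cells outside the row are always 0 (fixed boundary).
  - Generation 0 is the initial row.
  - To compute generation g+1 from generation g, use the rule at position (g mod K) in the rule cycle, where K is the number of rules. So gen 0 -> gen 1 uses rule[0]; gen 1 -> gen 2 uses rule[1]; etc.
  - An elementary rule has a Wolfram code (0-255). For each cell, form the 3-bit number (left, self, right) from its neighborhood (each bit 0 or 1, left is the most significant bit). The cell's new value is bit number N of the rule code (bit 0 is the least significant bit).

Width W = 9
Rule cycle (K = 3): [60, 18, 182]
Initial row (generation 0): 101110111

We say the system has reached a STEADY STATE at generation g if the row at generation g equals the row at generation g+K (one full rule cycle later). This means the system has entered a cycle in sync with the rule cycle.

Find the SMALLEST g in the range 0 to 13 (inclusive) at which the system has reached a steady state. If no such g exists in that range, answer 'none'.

Answer: 11

Derivation:
Gen 0: 101110111
Gen 1 (rule 60): 111001100
Gen 2 (rule 18): 000110010
Gen 3 (rule 182): 001001111
Gen 4 (rule 60): 001101000
Gen 5 (rule 18): 010000100
Gen 6 (rule 182): 111001110
Gen 7 (rule 60): 100101001
Gen 8 (rule 18): 011000110
Gen 9 (rule 182): 100101001
Gen 10 (rule 60): 110111101
Gen 11 (rule 18): 000000000
Gen 12 (rule 182): 000000000
Gen 13 (rule 60): 000000000
Gen 14 (rule 18): 000000000
Gen 15 (rule 182): 000000000
Gen 16 (rule 60): 000000000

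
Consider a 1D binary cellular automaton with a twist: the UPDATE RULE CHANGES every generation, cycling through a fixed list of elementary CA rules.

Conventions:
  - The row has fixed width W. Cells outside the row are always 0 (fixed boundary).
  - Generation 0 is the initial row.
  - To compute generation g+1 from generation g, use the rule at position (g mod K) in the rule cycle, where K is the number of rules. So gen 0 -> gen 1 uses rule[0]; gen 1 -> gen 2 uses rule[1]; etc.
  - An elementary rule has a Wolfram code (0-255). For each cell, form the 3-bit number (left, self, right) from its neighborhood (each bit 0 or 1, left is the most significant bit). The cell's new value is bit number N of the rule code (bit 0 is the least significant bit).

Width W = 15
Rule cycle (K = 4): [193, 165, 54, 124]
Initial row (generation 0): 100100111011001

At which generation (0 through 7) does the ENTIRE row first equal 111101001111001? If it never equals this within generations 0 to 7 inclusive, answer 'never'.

Answer: never

Derivation:
Gen 0: 100100111011001
Gen 1 (rule 193): 000000011001000
Gen 2 (rule 165): 111111000001011
Gen 3 (rule 54): 000000100011100
Gen 4 (rule 124): 000000110010110
Gen 5 (rule 193): 111110010000010
Gen 6 (rule 165): 011100010111010
Gen 7 (rule 54): 100010111000111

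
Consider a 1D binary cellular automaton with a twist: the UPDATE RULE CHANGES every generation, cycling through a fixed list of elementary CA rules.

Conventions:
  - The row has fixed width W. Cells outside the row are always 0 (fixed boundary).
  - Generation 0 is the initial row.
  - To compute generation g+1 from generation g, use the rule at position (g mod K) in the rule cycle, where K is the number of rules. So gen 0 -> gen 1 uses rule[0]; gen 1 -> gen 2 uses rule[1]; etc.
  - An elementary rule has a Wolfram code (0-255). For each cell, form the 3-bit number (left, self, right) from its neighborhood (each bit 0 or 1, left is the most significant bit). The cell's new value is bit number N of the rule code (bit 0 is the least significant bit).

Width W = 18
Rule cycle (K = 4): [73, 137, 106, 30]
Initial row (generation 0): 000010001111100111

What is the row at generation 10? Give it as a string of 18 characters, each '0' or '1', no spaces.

Gen 0: 000010001111100111
Gen 1 (rule 73): 111000101000100101
Gen 2 (rule 137): 110010000010000000
Gen 3 (rule 106): 110100000100000000
Gen 4 (rule 30): 100110001110000000
Gen 5 (rule 73): 000110101010111111
Gen 6 (rule 137): 110100000000111110
Gen 7 (rule 106): 111000000001100010
Gen 8 (rule 30): 100100000011010111
Gen 9 (rule 73): 000001111011000101
Gen 10 (rule 137): 111101110010010000

Answer: 111101110010010000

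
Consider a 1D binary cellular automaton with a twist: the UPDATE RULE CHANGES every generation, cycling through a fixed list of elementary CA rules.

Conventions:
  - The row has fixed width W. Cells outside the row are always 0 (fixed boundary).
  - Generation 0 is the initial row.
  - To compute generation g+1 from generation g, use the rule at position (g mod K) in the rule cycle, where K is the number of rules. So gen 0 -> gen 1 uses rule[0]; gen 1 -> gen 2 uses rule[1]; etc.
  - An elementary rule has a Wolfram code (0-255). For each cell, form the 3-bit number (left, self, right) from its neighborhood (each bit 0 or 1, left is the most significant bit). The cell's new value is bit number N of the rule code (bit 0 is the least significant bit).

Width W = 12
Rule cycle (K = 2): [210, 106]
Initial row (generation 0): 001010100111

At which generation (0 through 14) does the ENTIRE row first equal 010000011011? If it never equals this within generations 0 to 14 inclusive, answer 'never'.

Answer: 1

Derivation:
Gen 0: 001010100111
Gen 1 (rule 210): 010000011011
Gen 2 (rule 106): 100000111111
Gen 3 (rule 210): 010001011111
Gen 4 (rule 106): 100010110001
Gen 5 (rule 210): 010100011010
Gen 6 (rule 106): 101000111100
Gen 7 (rule 210): 000101011110
Gen 8 (rule 106): 001010110010
Gen 9 (rule 210): 010000011101
Gen 10 (rule 106): 100000110110
Gen 11 (rule 210): 010001010011
Gen 12 (rule 106): 100010100111
Gen 13 (rule 210): 010100011011
Gen 14 (rule 106): 101000111111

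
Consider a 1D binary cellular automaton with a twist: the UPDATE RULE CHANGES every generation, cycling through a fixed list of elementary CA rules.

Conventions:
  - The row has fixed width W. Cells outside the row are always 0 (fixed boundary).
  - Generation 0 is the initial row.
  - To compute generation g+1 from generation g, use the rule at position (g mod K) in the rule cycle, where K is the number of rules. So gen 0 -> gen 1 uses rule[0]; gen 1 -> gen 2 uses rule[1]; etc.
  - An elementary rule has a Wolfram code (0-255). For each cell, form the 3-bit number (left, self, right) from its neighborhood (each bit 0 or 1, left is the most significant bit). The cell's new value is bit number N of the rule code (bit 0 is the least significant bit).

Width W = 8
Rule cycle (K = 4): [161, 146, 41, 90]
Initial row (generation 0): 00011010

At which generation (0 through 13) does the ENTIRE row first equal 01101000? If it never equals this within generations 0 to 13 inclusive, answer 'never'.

Answer: 9

Derivation:
Gen 0: 00011010
Gen 1 (rule 161): 11000100
Gen 2 (rule 146): 00101010
Gen 3 (rule 41): 10010100
Gen 4 (rule 90): 01100010
Gen 5 (rule 161): 00001000
Gen 6 (rule 146): 00010100
Gen 7 (rule 41): 11001001
Gen 8 (rule 90): 11110110
Gen 9 (rule 161): 01101000
Gen 10 (rule 146): 10000100
Gen 11 (rule 41): 00110001
Gen 12 (rule 90): 01111010
Gen 13 (rule 161): 00110100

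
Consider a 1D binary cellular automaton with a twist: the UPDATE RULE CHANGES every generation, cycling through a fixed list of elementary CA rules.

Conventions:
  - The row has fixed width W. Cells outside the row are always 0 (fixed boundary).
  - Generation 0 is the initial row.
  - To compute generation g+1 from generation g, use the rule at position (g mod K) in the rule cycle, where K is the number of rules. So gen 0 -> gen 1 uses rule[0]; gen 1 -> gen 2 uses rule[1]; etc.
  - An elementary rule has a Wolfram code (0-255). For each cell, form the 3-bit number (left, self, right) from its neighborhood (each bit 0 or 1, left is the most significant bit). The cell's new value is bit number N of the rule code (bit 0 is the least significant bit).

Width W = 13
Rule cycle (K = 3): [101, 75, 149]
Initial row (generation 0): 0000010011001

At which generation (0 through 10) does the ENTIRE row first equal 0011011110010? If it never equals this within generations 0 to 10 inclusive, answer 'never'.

Gen 0: 0000010011001
Gen 1 (rule 101): 1111010001001
Gen 2 (rule 75): 1001000110010
Gen 3 (rule 149): 1101110001011
Gen 4 (rule 101): 0110010101101
Gen 5 (rule 75): 1110100001100
Gen 6 (rule 149): 0100111100011
Gen 7 (rule 101): 0100000101001
Gen 8 (rule 75): 1001111000010
Gen 9 (rule 149): 1100110111011
Gen 10 (rule 101): 0100011001101

Answer: never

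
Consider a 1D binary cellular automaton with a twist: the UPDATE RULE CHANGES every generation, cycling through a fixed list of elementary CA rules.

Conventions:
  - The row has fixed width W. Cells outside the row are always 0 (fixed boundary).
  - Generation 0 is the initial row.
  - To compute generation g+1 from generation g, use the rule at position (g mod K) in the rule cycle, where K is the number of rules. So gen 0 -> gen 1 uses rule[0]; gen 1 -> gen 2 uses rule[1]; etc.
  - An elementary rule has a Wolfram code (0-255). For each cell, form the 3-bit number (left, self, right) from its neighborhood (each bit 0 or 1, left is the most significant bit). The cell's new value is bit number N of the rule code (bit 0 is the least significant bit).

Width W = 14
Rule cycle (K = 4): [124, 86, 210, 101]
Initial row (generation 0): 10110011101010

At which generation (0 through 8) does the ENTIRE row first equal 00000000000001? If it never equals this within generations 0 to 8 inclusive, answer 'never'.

Gen 0: 10110011101010
Gen 1 (rule 124): 11111010111111
Gen 2 (rule 86): 00001010000001
Gen 3 (rule 210): 00010001000010
Gen 4 (rule 101): 11010101011010
Gen 5 (rule 124): 11111111111111
Gen 6 (rule 86): 00000000000001
Gen 7 (rule 210): 00000000000010
Gen 8 (rule 101): 11111111111010

Answer: 6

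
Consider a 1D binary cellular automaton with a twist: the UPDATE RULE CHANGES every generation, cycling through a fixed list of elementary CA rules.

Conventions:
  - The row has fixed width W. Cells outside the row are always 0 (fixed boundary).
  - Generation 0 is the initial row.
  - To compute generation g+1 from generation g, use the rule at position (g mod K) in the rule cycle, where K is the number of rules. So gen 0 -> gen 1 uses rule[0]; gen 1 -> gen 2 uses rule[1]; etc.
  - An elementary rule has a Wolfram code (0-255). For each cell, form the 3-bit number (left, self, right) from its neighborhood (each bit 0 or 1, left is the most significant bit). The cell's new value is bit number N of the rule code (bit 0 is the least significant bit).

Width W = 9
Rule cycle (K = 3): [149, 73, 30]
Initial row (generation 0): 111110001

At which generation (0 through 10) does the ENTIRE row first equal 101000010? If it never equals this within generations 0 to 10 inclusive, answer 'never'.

Gen 0: 111110001
Gen 1 (rule 149): 011101101
Gen 2 (rule 73): 010101100
Gen 3 (rule 30): 110101010
Gen 4 (rule 149): 000101011
Gen 5 (rule 73): 110000011
Gen 6 (rule 30): 101000110
Gen 7 (rule 149): 101110001
Gen 8 (rule 73): 001010100
Gen 9 (rule 30): 011010110
Gen 10 (rule 149): 000010001

Answer: never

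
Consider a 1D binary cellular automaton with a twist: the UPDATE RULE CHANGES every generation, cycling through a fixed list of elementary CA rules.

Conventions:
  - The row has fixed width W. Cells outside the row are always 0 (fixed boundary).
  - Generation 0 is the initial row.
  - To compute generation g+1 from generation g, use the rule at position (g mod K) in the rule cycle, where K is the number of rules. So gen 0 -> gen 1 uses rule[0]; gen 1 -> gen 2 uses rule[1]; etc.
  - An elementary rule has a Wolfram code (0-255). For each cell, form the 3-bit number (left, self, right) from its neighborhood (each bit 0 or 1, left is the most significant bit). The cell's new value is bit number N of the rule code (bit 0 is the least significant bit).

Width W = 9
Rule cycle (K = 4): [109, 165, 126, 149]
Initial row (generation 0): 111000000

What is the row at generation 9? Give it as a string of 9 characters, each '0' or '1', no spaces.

Gen 0: 111000000
Gen 1 (rule 109): 101011111
Gen 2 (rule 165): 111101110
Gen 3 (rule 126): 100111011
Gen 4 (rule 149): 110010000
Gen 5 (rule 109): 110010111
Gen 6 (rule 165): 000011010
Gen 7 (rule 126): 000111111
Gen 8 (rule 149): 110011110
Gen 9 (rule 109): 110010010

Answer: 110010010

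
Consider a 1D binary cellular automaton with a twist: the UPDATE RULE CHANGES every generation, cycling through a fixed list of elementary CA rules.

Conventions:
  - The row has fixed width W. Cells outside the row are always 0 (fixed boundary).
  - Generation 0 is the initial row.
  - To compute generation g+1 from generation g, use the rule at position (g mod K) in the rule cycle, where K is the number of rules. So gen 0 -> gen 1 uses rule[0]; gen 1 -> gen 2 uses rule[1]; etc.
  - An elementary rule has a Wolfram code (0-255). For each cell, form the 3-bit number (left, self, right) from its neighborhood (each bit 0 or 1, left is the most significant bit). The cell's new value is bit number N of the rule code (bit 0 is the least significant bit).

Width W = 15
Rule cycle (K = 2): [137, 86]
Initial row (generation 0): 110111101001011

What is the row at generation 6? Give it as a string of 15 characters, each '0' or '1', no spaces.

Answer: 111100110000111

Derivation:
Gen 0: 110111101001011
Gen 1 (rule 137): 100111000000010
Gen 2 (rule 86): 111001100000111
Gen 3 (rule 137): 110001001110110
Gen 4 (rule 86): 011011110010011
Gen 5 (rule 137): 010011100000010
Gen 6 (rule 86): 111100110000111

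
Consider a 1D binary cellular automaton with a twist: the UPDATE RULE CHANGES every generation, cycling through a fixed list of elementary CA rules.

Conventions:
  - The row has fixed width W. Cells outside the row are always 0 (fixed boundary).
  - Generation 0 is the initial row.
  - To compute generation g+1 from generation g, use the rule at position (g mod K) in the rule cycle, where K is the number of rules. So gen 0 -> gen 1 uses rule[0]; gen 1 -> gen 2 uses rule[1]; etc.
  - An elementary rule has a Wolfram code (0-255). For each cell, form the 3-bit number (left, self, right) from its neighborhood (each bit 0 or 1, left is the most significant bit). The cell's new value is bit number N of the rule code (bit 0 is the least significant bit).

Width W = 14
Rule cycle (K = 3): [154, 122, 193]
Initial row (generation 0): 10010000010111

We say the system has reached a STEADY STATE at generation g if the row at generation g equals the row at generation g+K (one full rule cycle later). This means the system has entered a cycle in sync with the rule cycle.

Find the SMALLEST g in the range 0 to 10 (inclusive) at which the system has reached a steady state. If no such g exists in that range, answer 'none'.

Gen 0: 10010000010111
Gen 1 (rule 154): 01101000100110
Gen 2 (rule 122): 11110101011111
Gen 3 (rule 193): 01110000001111
Gen 4 (rule 154): 11101000011110
Gen 5 (rule 122): 10110100110011
Gen 6 (rule 193): 00010000010001
Gen 7 (rule 154): 00101000101010
Gen 8 (rule 122): 01010101010101
Gen 9 (rule 193): 00000000000000
Gen 10 (rule 154): 00000000000000
Gen 11 (rule 122): 00000000000000
Gen 12 (rule 193): 11111111111111
Gen 13 (rule 154): 11111111111110

Answer: none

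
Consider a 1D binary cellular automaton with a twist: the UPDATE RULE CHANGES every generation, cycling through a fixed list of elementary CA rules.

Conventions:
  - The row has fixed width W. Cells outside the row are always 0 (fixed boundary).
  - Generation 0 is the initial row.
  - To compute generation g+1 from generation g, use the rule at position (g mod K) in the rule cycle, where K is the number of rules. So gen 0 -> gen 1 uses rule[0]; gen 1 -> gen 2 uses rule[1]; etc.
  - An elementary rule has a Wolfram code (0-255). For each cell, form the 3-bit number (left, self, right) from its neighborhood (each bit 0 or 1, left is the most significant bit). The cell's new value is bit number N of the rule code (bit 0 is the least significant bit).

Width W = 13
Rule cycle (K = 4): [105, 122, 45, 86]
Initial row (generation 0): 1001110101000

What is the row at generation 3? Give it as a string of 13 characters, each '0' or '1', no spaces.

Answer: 1011100011000

Derivation:
Gen 0: 1001110101000
Gen 1 (rule 105): 0001011010011
Gen 2 (rule 122): 0010111101111
Gen 3 (rule 45): 1011100011000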